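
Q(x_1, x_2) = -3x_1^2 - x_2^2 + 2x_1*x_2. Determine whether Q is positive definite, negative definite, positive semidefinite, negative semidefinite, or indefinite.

The symmetric matrix of Q is [[-3, 1], [1, -1]].
For the 2×2 matrix [[-3, 1], [1, -1]]: det = -3·-1 − (1)² = 2, trace = -4.
det > 0 so both eigenvalues share the sign of the trace; trace = -4 < 0 ⇒ both negative.

negative definite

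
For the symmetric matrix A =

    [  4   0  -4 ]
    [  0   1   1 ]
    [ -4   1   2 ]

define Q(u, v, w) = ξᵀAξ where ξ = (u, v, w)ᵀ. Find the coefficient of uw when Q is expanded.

The coefficient of uw is A[1,3] + A[3,1] = 2·(-4) = -8.

-8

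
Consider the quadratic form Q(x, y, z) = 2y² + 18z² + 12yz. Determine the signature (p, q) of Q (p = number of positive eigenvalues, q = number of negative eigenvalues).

Write A = [[0, 0, 0], [0, 2, 6], [0, 6, 18]].
Congruent diagonalization of A (simultaneous row and column reduction) yields pivots 0, 2, 0.
That gives 1 positive, 2 zero pivots.

(1, 0)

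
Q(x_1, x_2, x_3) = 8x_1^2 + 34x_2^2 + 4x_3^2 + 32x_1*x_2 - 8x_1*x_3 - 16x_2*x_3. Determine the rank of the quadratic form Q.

3

The associated matrix is A = [[8, 16, -4], [16, 34, -8], [-4, -8, 4]].
Congruent diagonalization of A (simultaneous row and column reduction) yields pivots 8, 2, 2.
That gives 3 positive pivots.
The rank is the number of nonzero pivots: 3.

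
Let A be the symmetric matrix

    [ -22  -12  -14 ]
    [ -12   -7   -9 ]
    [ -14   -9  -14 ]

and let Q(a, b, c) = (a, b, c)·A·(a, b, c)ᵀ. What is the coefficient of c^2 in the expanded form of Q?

-14

The coefficient of c^2 is the diagonal entry A[3,3] = -14.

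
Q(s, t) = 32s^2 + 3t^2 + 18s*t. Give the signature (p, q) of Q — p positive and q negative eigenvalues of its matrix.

(2, 0)

The symmetric matrix is A = [[32, 9], [9, 3]].
Congruent diagonalization of A (simultaneous row and column reduction) yields pivots 32, 15/32.
Counting signs: 2 positive.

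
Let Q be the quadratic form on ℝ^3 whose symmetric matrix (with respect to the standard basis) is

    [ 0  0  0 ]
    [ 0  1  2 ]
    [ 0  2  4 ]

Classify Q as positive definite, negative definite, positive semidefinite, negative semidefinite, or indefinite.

positive semidefinite

Applying the same elementary operations to the rows and columns of A produces a congruent diagonal matrix with entries 0, 1, 0.
That gives 1 positive, 2 zero pivots.
Hence Q is positive semidefinite.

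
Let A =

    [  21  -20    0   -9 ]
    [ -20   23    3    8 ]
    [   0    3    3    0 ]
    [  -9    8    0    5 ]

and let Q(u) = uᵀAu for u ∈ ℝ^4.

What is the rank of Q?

4

Symmetric row and column elimination reduces A to a congruent diagonal form with pivots 21, 83/21, 60/83, 4/5.
Counting signs: 4 positive.
The rank is the number of nonzero pivots: 4.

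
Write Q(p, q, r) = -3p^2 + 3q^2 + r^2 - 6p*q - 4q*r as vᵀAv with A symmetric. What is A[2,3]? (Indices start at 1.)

The coefficient of q·r in Q is -4. For a symmetric A this equals A[2,3] + A[3,2] = 2·A[2,3].
So A[2,3] = -4/2 = -2.

-2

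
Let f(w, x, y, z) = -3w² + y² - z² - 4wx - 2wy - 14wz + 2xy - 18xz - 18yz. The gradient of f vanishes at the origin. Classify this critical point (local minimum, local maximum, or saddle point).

The Hessian at the origin is H = [[-6, -4, -2, -14], [-4, 0, 2, -18], [-2, 2, 2, -18], [-14, -18, -18, -2]].
Row-reducing H symmetrically gives the diagonal entries -6, 8/3, -3/2, 20/3.
That gives 2 positive, 2 negative pivots.
H is indefinite, so the origin is a saddle point.

saddle point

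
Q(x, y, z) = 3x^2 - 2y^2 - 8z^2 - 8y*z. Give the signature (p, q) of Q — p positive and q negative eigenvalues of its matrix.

(1, 1)

The associated matrix is A = [[3, 0, 0], [0, -2, -4], [0, -4, -8]].
Congruent diagonalization of A (simultaneous row and column reduction) yields pivots 3, -2, 0.
That gives 1 positive, 1 negative, 1 zero pivots.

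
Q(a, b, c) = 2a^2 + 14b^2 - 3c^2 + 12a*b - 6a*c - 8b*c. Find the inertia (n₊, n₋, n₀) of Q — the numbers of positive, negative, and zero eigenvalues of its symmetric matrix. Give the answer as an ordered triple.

The symmetric matrix is A = [[2, 6, -3], [6, 14, -4], [-3, -4, -3]].
Applying the same elementary operations to the rows and columns of A produces a congruent diagonal matrix with entries 2, -4, -5/4.
That gives 1 positive, 2 negative pivots.

(1, 2, 0)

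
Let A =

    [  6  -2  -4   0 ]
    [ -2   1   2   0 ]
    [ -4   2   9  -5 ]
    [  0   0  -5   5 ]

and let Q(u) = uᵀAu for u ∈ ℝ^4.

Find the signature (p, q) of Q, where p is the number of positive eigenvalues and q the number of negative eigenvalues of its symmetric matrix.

(3, 0)

Congruent diagonalization of A (simultaneous row and column reduction) yields pivots 6, 1/3, 5, 0.
So there are 3 positive, 1 zero pivots.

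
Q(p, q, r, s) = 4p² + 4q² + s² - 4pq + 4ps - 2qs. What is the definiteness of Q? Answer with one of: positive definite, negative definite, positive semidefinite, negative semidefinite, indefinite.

positive semidefinite

Write A = [[4, -2, 0, 2], [-2, 4, 0, -1], [0, 0, 0, 0], [2, -1, 0, 1]].
Symmetric row and column elimination reduces A to a congruent diagonal form with pivots 4, 3, 0, 0.
So there are 2 positive, 2 zero pivots.
Hence Q is positive semidefinite.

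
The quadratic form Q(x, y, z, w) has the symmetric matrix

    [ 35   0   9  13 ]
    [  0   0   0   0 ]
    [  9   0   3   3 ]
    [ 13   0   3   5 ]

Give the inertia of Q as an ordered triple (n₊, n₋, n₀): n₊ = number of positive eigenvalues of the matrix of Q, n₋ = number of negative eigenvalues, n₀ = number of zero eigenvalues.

Symmetric row and column elimination reduces A to a congruent diagonal form with pivots 35, 0, 24/35, 0.
So there are 2 positive, 2 zero pivots.

(2, 0, 2)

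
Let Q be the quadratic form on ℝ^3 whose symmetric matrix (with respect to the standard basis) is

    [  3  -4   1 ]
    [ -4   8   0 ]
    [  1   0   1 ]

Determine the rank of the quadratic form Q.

2

Symmetric row and column elimination reduces A to a congruent diagonal form with pivots 3, 8/3, 0.
That gives 2 positive, 1 zero pivots.
The rank is the number of nonzero pivots: 2.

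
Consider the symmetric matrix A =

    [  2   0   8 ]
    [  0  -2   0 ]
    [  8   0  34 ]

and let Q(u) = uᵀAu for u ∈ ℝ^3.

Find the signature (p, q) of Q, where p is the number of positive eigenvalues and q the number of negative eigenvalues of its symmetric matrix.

Congruent diagonalization of A (simultaneous row and column reduction) yields pivots 2, -2, 2.
Counting signs: 2 positive, 1 negative.

(2, 1)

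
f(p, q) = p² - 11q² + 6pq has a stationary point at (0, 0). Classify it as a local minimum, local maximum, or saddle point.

The Hessian at the origin is H = [[2, 6], [6, -22]].
det H = 2·-22 − (6)² = -80 < 0, so H is indefinite.
Therefore the origin is a saddle point.

saddle point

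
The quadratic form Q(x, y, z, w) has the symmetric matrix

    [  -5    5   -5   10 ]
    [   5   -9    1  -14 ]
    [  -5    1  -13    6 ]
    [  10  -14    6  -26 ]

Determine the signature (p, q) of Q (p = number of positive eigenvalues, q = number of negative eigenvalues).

Congruent diagonalization of A (simultaneous row and column reduction) yields pivots -5, -4, -4, -2.
Counting signs: 4 negative.

(0, 4)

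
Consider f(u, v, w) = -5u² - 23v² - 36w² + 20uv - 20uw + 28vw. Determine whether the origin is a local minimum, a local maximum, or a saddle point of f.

local maximum

The Hessian at the origin is H = [[-10, 20, -20], [20, -46, 28], [-20, 28, -72]].
Symmetric row and column elimination reduces H to a congruent diagonal form with pivots -10, -6, -8.
So there are 3 negative pivots.
H is negative definite, so the origin is a strict local maximum.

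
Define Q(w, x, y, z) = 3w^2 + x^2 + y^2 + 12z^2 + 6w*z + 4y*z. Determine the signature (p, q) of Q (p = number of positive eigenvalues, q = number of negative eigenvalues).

The associated matrix is A = [[3, 0, 0, 3], [0, 1, 0, 0], [0, 0, 1, 2], [3, 0, 2, 12]].
Applying the same elementary operations to the rows and columns of A produces a congruent diagonal matrix with entries 3, 1, 1, 5.
So there are 4 positive pivots.

(4, 0)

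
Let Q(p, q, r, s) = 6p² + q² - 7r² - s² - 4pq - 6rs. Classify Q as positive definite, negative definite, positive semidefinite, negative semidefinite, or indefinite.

The symmetric matrix is A = [[6, -2, 0, 0], [-2, 1, 0, 0], [0, 0, -7, -3], [0, 0, -3, -1]].
Symmetric row and column elimination reduces A to a congruent diagonal form with pivots 6, 1/3, -7, 2/7.
That gives 3 positive, 1 negative pivots.
Hence Q is indefinite.

indefinite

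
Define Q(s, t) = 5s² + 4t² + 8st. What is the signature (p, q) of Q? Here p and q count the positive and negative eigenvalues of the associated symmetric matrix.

(2, 0)

The symmetric matrix is A = [[5, 4], [4, 4]].
Congruent diagonalization of A (simultaneous row and column reduction) yields pivots 5, 4/5.
So there are 2 positive pivots.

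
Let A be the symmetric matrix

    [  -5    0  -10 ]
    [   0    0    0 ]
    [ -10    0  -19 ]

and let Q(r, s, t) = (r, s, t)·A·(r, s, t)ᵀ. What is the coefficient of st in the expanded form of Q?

The coefficient of st is A[2,3] + A[3,2] = 2·0 = 0.

0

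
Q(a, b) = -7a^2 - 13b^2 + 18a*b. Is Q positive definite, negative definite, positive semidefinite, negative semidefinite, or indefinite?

negative definite

The symmetric matrix of Q is [[-7, 9], [9, -13]].
For the 2×2 matrix [[-7, 9], [9, -13]]: det = -7·-13 − (9)² = 10, trace = -20.
det > 0 so both eigenvalues share the sign of the trace; trace = -20 < 0 ⇒ both negative.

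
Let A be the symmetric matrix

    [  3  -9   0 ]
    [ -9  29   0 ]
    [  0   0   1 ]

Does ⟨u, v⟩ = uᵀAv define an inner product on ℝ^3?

Leading principal minors: Δ_1 = 3, Δ_2 = 6, Δ_3 = 6.
All leading principal minors are positive, so by Sylvester's criterion Q is positive definite.
⟨·,·⟩ is an inner product exactly when A is positive definite.

yes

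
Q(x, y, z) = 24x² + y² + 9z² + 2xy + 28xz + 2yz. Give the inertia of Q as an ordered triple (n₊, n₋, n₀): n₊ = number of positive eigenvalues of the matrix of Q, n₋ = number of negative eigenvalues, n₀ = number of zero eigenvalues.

The symmetric matrix is A = [[24, 1, 14], [1, 1, 1], [14, 1, 9]].
Congruent diagonalization of A (simultaneous row and column reduction) yields pivots 24, 23/24, 15/23.
That gives 3 positive pivots.

(3, 0, 0)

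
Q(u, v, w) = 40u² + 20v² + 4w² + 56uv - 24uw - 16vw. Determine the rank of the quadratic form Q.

2

Write A = [[40, 28, -12], [28, 20, -8], [-12, -8, 4]].
Symmetric row and column elimination reduces A to a congruent diagonal form with pivots 40, 2/5, 0.
So there are 2 positive, 1 zero pivots.
The rank is the number of nonzero pivots: 2.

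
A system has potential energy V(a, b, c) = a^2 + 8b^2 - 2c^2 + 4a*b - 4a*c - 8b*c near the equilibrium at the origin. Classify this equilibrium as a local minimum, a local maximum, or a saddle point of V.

saddle point

The Hessian at the origin is H = [[2, 4, -4], [4, 16, -8], [-4, -8, -4]].
Symmetric row and column elimination reduces H to a congruent diagonal form with pivots 2, 8, -12.
That gives 2 positive, 1 negative pivots.
H is indefinite, so the origin is a saddle point.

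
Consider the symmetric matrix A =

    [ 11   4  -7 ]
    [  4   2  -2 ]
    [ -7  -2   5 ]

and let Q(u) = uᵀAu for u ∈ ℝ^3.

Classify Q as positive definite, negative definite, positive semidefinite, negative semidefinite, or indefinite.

Applying the same elementary operations to the rows and columns of A produces a congruent diagonal matrix with entries 11, 6/11, 0.
Counting signs: 2 positive, 1 zero.
Hence Q is positive semidefinite.

positive semidefinite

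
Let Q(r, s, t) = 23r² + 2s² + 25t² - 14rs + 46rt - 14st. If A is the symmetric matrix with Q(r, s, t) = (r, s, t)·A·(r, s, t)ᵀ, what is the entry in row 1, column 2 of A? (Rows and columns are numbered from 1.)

The coefficient of r·s in Q is -14. For a symmetric A this equals A[1,2] + A[2,1] = 2·A[1,2].
So A[1,2] = -14/2 = -7.

-7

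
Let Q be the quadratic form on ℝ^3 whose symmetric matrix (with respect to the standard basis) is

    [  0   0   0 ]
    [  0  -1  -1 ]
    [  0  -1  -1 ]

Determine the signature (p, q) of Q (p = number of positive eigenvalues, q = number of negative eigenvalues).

(0, 1)

Congruent diagonalization of A (simultaneous row and column reduction) yields pivots 0, -1, 0.
Counting signs: 1 negative, 2 zero.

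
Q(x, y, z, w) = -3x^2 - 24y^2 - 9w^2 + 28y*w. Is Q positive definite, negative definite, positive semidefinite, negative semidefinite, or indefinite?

The associated matrix is A = [[-3, 0, 0, 0], [0, -24, 0, 14], [0, 0, 0, 0], [0, 14, 0, -9]].
Applying the same elementary operations to the rows and columns of A produces a congruent diagonal matrix with entries -3, -24, 0, -5/6.
That gives 3 negative, 1 zero pivots.
Hence Q is negative semidefinite.

negative semidefinite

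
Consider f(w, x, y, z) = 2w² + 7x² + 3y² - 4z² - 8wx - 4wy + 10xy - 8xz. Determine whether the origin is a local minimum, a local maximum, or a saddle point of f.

The Hessian at the origin is H = [[4, -8, -4, 0], [-8, 14, 10, -8], [-4, 10, 6, 0], [0, -8, 0, -8]].
Congruent diagonalization of H (simultaneous row and column reduction) yields pivots 4, -2, 4, 8.
Counting signs: 3 positive, 1 negative.
H is indefinite, so the origin is a saddle point.

saddle point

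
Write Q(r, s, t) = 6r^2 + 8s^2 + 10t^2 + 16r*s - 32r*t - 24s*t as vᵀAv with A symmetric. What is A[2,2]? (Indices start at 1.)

The coefficient of s^2 in Q is 8, and that is exactly A[2,2].

8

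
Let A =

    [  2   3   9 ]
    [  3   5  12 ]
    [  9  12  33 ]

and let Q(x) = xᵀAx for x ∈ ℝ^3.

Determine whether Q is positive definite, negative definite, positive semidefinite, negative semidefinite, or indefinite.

indefinite

Row-reducing A symmetrically gives the diagonal entries 2, 1/2, -12.
That gives 2 positive, 1 negative pivots.
Hence Q is indefinite.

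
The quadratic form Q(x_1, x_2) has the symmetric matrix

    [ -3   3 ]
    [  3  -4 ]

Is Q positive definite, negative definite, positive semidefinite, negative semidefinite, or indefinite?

negative definite

Symmetric row and column elimination reduces A to a congruent diagonal form with pivots -3, -1.
Counting signs: 2 negative.
Hence Q is negative definite.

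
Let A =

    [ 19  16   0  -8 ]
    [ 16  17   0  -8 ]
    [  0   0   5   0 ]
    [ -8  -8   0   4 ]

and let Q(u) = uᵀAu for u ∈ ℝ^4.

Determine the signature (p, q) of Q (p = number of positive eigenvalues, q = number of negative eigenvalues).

(4, 0)

Congruent diagonalization of A (simultaneous row and column reduction) yields pivots 19, 67/19, 5, 12/67.
That gives 4 positive pivots.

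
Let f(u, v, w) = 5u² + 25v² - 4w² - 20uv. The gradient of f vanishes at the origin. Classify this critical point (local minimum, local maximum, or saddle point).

The Hessian at the origin is H = [[10, -20, 0], [-20, 50, 0], [0, 0, -8]].
Symmetric row and column elimination reduces H to a congruent diagonal form with pivots 10, 10, -8.
That gives 2 positive, 1 negative pivots.
H is indefinite, so the origin is a saddle point.

saddle point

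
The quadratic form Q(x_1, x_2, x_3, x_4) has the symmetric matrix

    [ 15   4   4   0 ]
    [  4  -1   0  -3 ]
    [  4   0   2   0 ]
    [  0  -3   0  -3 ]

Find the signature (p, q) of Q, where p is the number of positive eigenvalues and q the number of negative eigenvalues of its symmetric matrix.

(2, 2)

Symmetric row and column elimination reduces A to a congruent diagonal form with pivots 15, -31/15, 46/31, -6/23.
That gives 2 positive, 2 negative pivots.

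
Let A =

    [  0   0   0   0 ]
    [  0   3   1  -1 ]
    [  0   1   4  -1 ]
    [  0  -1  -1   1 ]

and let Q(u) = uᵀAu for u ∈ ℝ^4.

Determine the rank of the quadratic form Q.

Applying the same elementary operations to the rows and columns of A produces a congruent diagonal matrix with entries 0, 3, 11/3, 6/11.
So there are 3 positive, 1 zero pivots.
The rank is the number of nonzero pivots: 3.

3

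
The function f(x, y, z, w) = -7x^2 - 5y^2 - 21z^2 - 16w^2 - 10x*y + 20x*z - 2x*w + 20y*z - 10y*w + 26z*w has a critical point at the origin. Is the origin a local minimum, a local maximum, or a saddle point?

saddle point

The Hessian at the origin is H = [[-14, -10, 20, -2], [-10, -10, 20, -10], [20, 20, -42, 26], [-2, -10, 26, -32]].
Symmetric row and column elimination reduces H to a congruent diagonal form with pivots -14, -20/7, -2, 12.
Counting signs: 1 positive, 3 negative.
H is indefinite, so the origin is a saddle point.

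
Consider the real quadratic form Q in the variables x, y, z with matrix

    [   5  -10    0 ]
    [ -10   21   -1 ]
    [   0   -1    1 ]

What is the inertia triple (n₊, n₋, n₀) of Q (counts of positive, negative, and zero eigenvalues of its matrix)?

Applying the same elementary operations to the rows and columns of A produces a congruent diagonal matrix with entries 5, 1, 0.
That gives 2 positive, 1 zero pivots.

(2, 0, 1)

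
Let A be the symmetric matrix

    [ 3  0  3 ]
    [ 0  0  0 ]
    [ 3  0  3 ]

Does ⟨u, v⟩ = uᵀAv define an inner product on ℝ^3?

Symmetric row and column elimination reduces A to a congruent diagonal form with pivots 3, 0, 0.
That gives 1 positive, 2 zero pivots.
Hence Q is positive semidefinite.
⟨·,·⟩ is an inner product exactly when A is positive definite.

no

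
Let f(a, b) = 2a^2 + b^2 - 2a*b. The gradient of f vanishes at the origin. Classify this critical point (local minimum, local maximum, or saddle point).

local minimum

The Hessian at the origin is H = [[4, -2], [-2, 2]].
det H = 4·2 − (-2)² = 4 > 0 and H[1,1] = 4 > 0, so H is positive definite.
Therefore the origin is a local minimum.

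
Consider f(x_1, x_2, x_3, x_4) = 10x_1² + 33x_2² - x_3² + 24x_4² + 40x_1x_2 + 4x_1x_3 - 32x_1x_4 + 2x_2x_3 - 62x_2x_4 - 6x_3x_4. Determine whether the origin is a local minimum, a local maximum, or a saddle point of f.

The Hessian at the origin is H = [[20, 40, 4, -32], [40, 66, 2, -62], [4, 2, -2, -6], [-32, -62, -6, 48]].
Congruent diagonalization of H (simultaneous row and column reduction) yields pivots 20, -14, -8/35, -2.
Counting signs: 1 positive, 3 negative.
H is indefinite, so the origin is a saddle point.

saddle point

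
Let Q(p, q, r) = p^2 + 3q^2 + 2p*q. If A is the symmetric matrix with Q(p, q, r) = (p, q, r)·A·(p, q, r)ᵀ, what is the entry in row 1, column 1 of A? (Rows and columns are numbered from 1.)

The coefficient of p^2 in Q is 1, and that is exactly A[1,1].

1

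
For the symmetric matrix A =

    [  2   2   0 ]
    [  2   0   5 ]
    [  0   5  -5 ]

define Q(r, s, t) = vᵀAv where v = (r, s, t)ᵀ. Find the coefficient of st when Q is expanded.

The coefficient of st is A[2,3] + A[3,2] = 2·5 = 10.

10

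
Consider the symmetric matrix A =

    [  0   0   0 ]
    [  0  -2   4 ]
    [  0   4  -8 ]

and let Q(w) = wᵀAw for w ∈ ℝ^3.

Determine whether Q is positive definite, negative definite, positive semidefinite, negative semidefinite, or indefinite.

Row-reducing A symmetrically gives the diagonal entries 0, -2, 0.
Counting signs: 1 negative, 2 zero.
Hence Q is negative semidefinite.

negative semidefinite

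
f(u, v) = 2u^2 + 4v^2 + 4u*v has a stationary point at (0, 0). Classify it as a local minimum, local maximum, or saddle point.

The Hessian at the origin is H = [[4, 4], [4, 8]].
det H = 4·8 − (4)² = 16 > 0 and H[1,1] = 4 > 0, so H is positive definite.
Therefore the origin is a local minimum.

local minimum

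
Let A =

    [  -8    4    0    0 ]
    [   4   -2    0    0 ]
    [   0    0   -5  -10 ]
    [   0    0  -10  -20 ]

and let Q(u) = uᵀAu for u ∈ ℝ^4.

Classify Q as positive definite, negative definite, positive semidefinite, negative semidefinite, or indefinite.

negative semidefinite

Applying the same elementary operations to the rows and columns of A produces a congruent diagonal matrix with entries -8, 0, -5, 0.
That gives 2 negative, 2 zero pivots.
Hence Q is negative semidefinite.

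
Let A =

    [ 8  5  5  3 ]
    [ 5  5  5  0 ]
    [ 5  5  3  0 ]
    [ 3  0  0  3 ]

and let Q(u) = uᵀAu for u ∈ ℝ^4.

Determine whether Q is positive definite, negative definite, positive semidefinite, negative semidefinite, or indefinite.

Congruent diagonalization of A (simultaneous row and column reduction) yields pivots 8, 15/8, -2, 0.
Counting signs: 2 positive, 1 negative, 1 zero.
Hence Q is indefinite.

indefinite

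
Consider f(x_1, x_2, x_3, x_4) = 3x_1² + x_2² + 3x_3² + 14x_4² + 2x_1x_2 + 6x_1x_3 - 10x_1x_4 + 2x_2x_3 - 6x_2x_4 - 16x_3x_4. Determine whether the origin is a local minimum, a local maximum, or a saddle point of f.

saddle point

The Hessian at the origin is H = [[6, 2, 6, -10], [2, 2, 2, -6], [6, 2, 6, -16], [-10, -6, -16, 28]].
H is indefinite, so the origin is a saddle point.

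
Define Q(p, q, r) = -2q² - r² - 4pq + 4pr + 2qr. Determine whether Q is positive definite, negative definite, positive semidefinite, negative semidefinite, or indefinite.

The symmetric matrix is A = [[0, -2, 2], [-2, -2, 1], [2, 1, -1]].
A is congruent to a diagonal matrix with 1 positive, 2 negative and 0 zero entries, so Q is indefinite.

indefinite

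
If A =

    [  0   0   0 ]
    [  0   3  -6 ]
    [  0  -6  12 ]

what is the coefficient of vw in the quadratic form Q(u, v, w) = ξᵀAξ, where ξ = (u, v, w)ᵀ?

The coefficient of vw is A[2,3] + A[3,2] = 2·(-6) = -12.

-12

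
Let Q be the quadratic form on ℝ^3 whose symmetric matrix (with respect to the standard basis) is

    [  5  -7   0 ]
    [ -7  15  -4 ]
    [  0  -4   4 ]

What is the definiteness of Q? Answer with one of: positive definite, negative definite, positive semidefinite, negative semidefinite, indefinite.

positive definite

Row-reducing A symmetrically gives the diagonal entries 5, 26/5, 12/13.
Counting signs: 3 positive.
Hence Q is positive definite.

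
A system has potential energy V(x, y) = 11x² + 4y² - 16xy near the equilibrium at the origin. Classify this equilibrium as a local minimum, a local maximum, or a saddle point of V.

saddle point

The Hessian at the origin is H = [[22, -16], [-16, 8]].
det H = 22·8 − (-16)² = -80 < 0, so H is indefinite.
Therefore the origin is a saddle point.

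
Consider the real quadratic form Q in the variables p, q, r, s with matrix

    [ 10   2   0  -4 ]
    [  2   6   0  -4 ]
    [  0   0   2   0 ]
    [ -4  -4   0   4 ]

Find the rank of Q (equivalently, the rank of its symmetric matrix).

Row-reducing A symmetrically gives the diagonal entries 10, 28/5, 2, 4/7.
Counting signs: 4 positive.
The rank is the number of nonzero pivots: 4.

4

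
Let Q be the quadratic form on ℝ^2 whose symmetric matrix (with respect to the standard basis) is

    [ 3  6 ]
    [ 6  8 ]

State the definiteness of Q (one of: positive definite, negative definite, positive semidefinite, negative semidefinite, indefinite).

Symmetric row and column elimination reduces A to a congruent diagonal form with pivots 3, -4.
Counting signs: 1 positive, 1 negative.
Hence Q is indefinite.

indefinite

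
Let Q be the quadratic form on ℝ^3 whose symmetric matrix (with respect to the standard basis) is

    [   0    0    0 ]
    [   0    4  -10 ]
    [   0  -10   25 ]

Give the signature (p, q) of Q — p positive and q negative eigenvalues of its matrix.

(1, 0)

Congruent diagonalization of A (simultaneous row and column reduction) yields pivots 0, 4, 0.
So there are 1 positive, 2 zero pivots.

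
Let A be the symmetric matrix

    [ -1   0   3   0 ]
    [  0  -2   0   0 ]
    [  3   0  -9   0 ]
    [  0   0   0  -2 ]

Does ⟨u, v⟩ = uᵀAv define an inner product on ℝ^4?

no

Row-reducing A symmetrically gives the diagonal entries -1, -2, 0, -2.
Counting signs: 3 negative, 1 zero.
Hence Q is negative semidefinite.
⟨·,·⟩ is an inner product exactly when A is positive definite.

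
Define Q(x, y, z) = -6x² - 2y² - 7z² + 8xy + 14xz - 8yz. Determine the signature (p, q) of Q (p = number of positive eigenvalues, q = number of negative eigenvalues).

(2, 1)

The associated matrix is A = [[-6, 4, 7], [4, -2, -4], [7, -4, -7]].
An LDLᵀ factorisation of A has diagonal entries -6, 2/3, 1/2.
That gives 2 positive, 1 negative pivots.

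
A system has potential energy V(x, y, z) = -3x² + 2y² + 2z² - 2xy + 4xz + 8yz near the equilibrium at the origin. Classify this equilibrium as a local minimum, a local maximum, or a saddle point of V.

The Hessian at the origin is H = [[-6, -2, 4], [-2, 4, 8], [4, 8, 4]].
Symmetric row and column elimination reduces H to a congruent diagonal form with pivots -6, 14/3, -20/7.
That gives 1 positive, 2 negative pivots.
H is indefinite, so the origin is a saddle point.

saddle point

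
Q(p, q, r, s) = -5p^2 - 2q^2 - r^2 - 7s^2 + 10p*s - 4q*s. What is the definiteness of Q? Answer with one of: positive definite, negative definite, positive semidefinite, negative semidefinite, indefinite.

Write A = [[-5, 0, 0, 5], [0, -2, 0, -2], [0, 0, -1, 0], [5, -2, 0, -7]].
Symmetric row and column elimination reduces A to a congruent diagonal form with pivots -5, -2, -1, 0.
Counting signs: 3 negative, 1 zero.
Hence Q is negative semidefinite.

negative semidefinite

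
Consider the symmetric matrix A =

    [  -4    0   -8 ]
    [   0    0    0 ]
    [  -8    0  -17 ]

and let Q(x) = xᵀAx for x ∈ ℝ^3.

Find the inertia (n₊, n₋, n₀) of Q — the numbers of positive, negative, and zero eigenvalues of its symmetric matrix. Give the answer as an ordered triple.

(0, 2, 1)

Congruent diagonalization of A (simultaneous row and column reduction) yields pivots -4, 0, -1.
So there are 2 negative, 1 zero pivots.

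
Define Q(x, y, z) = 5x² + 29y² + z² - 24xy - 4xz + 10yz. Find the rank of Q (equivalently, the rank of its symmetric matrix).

2

Write A = [[5, -12, -2], [-12, 29, 5], [-2, 5, 1]].
Applying the same elementary operations to the rows and columns of A produces a congruent diagonal matrix with entries 5, 1/5, 0.
So there are 2 positive, 1 zero pivots.
The rank is the number of nonzero pivots: 2.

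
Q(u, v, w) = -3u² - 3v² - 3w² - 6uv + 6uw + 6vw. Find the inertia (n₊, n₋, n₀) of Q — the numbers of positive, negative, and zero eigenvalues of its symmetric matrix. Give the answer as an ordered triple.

Write A = [[-3, -3, 3], [-3, -3, 3], [3, 3, -3]].
Applying the same elementary operations to the rows and columns of A produces a congruent diagonal matrix with entries -3, 0, 0.
That gives 1 negative, 2 zero pivots.

(0, 1, 2)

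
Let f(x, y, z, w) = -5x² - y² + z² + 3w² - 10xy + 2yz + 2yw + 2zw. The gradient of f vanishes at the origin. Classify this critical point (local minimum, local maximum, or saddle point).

saddle point

The Hessian at the origin is H = [[-10, -10, 0, 0], [-10, -2, 2, 2], [0, 2, 2, 2], [0, 2, 2, 6]].
Applying the same elementary operations to the rows and columns of H produces a congruent diagonal matrix with entries -10, 8, 3/2, 4.
That gives 3 positive, 1 negative pivots.
H is indefinite, so the origin is a saddle point.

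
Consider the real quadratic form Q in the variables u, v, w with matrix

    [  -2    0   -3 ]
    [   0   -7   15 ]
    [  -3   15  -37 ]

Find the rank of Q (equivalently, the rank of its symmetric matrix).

An LDLᵀ factorisation of A has diagonal entries -2, -7, -5/14.
So there are 3 negative pivots.
The rank is the number of nonzero pivots: 3.

3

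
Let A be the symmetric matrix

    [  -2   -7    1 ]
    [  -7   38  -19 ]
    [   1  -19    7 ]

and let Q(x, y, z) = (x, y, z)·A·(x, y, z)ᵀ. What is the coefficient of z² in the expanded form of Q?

The coefficient of z² is the diagonal entry A[3,3] = 7.

7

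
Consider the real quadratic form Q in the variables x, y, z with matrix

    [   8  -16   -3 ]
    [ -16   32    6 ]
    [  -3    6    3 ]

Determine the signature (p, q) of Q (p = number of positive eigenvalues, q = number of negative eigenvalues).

(2, 0)

Applying the same elementary operations to the rows and columns of A produces a congruent diagonal matrix with entries 8, 0, 15/8.
That gives 2 positive, 1 zero pivots.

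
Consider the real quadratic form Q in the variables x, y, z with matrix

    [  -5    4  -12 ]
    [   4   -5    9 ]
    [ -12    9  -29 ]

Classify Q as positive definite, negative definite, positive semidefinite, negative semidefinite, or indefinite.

Row-reducing A symmetrically gives the diagonal entries -5, -9/5, 0.
Counting signs: 2 negative, 1 zero.
Hence Q is negative semidefinite.

negative semidefinite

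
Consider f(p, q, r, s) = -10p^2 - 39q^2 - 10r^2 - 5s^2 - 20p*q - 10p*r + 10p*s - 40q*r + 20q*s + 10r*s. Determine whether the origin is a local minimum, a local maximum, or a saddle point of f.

The Hessian at the origin is H = [[-20, -20, -10, 10], [-20, -78, -40, 20], [-10, -40, -20, 10], [10, 20, 10, -10]].
An LDLᵀ factorisation of H has diagonal entries -20, -58, 15/29, -10/3.
That gives 1 positive, 3 negative pivots.
H is indefinite, so the origin is a saddle point.

saddle point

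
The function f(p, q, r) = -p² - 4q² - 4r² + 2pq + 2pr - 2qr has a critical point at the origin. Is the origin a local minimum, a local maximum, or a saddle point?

The Hessian at the origin is H = [[-2, 2, 2], [2, -8, -2], [2, -2, -8]].
An LDLᵀ factorisation of H has diagonal entries -2, -6, -6.
That gives 3 negative pivots.
H is negative definite, so the origin is a strict local maximum.

local maximum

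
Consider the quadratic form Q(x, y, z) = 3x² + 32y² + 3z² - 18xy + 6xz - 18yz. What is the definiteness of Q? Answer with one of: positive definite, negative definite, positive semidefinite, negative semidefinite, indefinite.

The symmetric matrix is A = [[3, -9, 3], [-9, 32, -9], [3, -9, 3]].
Applying the same elementary operations to the rows and columns of A produces a congruent diagonal matrix with entries 3, 5, 0.
So there are 2 positive, 1 zero pivots.
Hence Q is positive semidefinite.

positive semidefinite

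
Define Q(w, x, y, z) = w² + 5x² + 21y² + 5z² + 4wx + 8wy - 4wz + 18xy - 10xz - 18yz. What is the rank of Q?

3

The associated matrix is A = [[1, 2, 4, -2], [2, 5, 9, -5], [4, 9, 21, -9], [-2, -5, -9, 5]].
Congruent diagonalization of A (simultaneous row and column reduction) yields pivots 1, 1, 4, 0.
That gives 3 positive, 1 zero pivots.
The rank is the number of nonzero pivots: 3.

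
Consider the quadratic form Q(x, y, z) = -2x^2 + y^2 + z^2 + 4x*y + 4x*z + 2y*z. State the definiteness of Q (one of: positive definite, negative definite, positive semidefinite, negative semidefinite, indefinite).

The symmetric matrix is A = [[-2, 2, 2], [2, 1, 1], [2, 1, 1]].
Congruent diagonalization of A (simultaneous row and column reduction) yields pivots -2, 3, 0.
That gives 1 positive, 1 negative, 1 zero pivots.
Hence Q is indefinite.

indefinite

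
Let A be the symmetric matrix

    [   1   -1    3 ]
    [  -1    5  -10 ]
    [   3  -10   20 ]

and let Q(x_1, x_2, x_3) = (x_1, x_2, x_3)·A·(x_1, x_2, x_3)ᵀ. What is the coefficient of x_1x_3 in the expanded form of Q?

The coefficient of x_1x_3 is A[1,3] + A[3,1] = 2·3 = 6.

6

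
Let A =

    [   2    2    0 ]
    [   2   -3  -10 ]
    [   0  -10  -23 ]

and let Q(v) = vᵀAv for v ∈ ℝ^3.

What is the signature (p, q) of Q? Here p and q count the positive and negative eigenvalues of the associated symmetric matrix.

Symmetric row and column elimination reduces A to a congruent diagonal form with pivots 2, -5, -3.
That gives 1 positive, 2 negative pivots.

(1, 2)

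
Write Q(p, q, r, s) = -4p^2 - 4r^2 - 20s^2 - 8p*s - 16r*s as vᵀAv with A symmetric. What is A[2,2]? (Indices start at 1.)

0

The coefficient of q^2 in Q is 0, and that is exactly A[2,2].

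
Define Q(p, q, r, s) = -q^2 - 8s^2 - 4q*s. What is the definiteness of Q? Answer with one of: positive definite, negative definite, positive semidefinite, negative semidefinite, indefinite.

Write A = [[0, 0, 0, 0], [0, -1, 0, -2], [0, 0, 0, 0], [0, -2, 0, -8]].
Applying the same elementary operations to the rows and columns of A produces a congruent diagonal matrix with entries 0, -1, 0, -4.
Counting signs: 2 negative, 2 zero.
Hence Q is negative semidefinite.

negative semidefinite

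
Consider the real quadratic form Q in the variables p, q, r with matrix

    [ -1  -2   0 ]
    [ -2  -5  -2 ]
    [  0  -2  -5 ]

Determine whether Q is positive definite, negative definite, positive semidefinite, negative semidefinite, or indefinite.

Leading principal minors: Δ_1 = -1, Δ_2 = 1, Δ_3 = -1.
The signs alternate starting with Δ_1 < 0, so by Sylvester's criterion Q is negative definite.

negative definite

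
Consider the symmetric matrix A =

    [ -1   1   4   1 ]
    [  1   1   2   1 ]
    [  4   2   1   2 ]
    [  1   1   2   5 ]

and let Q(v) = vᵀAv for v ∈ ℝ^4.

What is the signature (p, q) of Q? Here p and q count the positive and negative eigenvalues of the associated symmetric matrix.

(2, 2)

Congruent diagonalization of A (simultaneous row and column reduction) yields pivots -1, 2, -1, 4.
So there are 2 positive, 2 negative pivots.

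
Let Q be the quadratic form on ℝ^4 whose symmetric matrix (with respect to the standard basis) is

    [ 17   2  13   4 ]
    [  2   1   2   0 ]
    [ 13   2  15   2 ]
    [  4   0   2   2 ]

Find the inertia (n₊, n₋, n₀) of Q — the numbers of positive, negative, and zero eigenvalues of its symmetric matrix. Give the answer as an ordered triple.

An LDLᵀ factorisation of A has diagonal entries 17, 13/17, 62/13, 20/31.
So there are 4 positive pivots.

(4, 0, 0)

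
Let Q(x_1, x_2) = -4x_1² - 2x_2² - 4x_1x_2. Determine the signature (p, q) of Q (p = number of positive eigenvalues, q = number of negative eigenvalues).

(0, 2)

The symmetric matrix is A = [[-4, -2], [-2, -2]].
Congruent diagonalization of A (simultaneous row and column reduction) yields pivots -4, -1.
That gives 2 negative pivots.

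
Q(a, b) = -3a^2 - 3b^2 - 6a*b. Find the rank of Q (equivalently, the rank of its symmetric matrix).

The associated matrix is A = [[-3, -3], [-3, -3]].
Symmetric row and column elimination reduces A to a congruent diagonal form with pivots -3, 0.
That gives 1 negative, 1 zero pivots.
The rank is the number of nonzero pivots: 1.

1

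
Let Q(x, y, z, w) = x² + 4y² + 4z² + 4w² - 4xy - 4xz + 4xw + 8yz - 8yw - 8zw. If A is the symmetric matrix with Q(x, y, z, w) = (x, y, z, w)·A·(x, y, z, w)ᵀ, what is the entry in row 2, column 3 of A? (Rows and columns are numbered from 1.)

4

The coefficient of y·z in Q is 8. For a symmetric A this equals A[2,3] + A[3,2] = 2·A[2,3].
So A[2,3] = 8/2 = 4.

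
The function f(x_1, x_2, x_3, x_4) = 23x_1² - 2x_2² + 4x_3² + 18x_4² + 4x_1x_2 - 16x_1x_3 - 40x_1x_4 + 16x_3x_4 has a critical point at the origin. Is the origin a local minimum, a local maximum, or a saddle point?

The Hessian at the origin is H = [[46, 4, -16, -40], [4, -4, 0, 0], [-16, 0, 8, 16], [-40, 0, 16, 36]].
Applying the same elementary operations to the rows and columns of H produces a congruent diagonal matrix with entries 46, -100/23, 72/25, 4/9.
So there are 3 positive, 1 negative pivots.
H is indefinite, so the origin is a saddle point.

saddle point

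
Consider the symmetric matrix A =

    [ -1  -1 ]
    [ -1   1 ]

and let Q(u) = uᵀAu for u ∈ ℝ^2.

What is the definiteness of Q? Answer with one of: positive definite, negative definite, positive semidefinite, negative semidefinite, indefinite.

indefinite

Symmetric row and column elimination reduces A to a congruent diagonal form with pivots -1, 2.
So there are 1 positive, 1 negative pivots.
Hence Q is indefinite.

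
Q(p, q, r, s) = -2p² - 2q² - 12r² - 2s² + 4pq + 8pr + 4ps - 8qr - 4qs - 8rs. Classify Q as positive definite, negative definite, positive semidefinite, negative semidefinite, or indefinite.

negative semidefinite

Write A = [[-2, 2, 4, 2], [2, -2, -4, -2], [4, -4, -12, -4], [2, -2, -4, -2]].
Symmetric row and column elimination reduces A to a congruent diagonal form with pivots -2, 0, -4, 0.
Counting signs: 2 negative, 2 zero.
Hence Q is negative semidefinite.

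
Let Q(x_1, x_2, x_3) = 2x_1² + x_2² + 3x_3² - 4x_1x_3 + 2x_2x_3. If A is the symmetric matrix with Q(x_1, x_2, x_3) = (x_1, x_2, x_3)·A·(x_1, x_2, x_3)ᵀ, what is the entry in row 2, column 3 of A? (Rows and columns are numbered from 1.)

The coefficient of x_2·x_3 in Q is 2. For a symmetric A this equals A[2,3] + A[3,2] = 2·A[2,3].
So A[2,3] = 2/2 = 1.

1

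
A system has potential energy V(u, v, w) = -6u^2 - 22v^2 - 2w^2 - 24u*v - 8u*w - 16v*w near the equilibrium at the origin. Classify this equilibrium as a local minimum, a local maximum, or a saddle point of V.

saddle point

The Hessian at the origin is H = [[-12, -24, -8], [-24, -44, -16], [-8, -16, -4]].
Row-reducing H symmetrically gives the diagonal entries -12, 4, 4/3.
That gives 2 positive, 1 negative pivots.
H is indefinite, so the origin is a saddle point.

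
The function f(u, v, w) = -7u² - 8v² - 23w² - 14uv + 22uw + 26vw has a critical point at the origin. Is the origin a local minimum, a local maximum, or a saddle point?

local maximum

The Hessian at the origin is H = [[-14, -14, 22], [-14, -16, 26], [22, 26, -46]].
Row-reducing H symmetrically gives the diagonal entries -14, -2, -24/7.
That gives 3 negative pivots.
H is negative definite, so the origin is a strict local maximum.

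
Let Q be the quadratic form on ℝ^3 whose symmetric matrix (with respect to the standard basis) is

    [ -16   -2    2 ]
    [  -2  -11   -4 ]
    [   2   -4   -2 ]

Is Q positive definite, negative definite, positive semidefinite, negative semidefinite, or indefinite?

Leading principal minors: Δ_1 = -16, Δ_2 = 172, Δ_3 = -12.
The signs alternate starting with Δ_1 < 0, so by Sylvester's criterion Q is negative definite.

negative definite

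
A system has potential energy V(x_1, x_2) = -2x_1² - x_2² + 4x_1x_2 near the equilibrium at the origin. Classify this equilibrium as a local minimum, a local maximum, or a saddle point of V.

The Hessian at the origin is H = [[-4, 4], [4, -2]].
det H = -4·-2 − (4)² = -8 < 0, so H is indefinite.
Therefore the origin is a saddle point.

saddle point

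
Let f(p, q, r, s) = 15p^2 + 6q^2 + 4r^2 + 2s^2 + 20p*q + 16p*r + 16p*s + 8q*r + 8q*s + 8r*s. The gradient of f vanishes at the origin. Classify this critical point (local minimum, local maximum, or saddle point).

The Hessian at the origin is H = [[30, 20, 16, 16], [20, 12, 8, 8], [16, 8, 8, 8], [16, 8, 8, 4]].
Applying the same elementary operations to the rows and columns of H produces a congruent diagonal matrix with entries 30, -4/3, 24/5, -4.
Counting signs: 2 positive, 2 negative.
H is indefinite, so the origin is a saddle point.

saddle point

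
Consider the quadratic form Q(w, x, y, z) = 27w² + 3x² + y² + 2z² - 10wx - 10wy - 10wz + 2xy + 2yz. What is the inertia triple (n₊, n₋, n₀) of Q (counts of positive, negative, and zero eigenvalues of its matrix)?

(4, 0, 0)

The symmetric matrix is A = [[27, -5, -5, -5], [-5, 3, 1, 0], [-5, 1, 1, 1], [-5, 0, 1, 2]].
An LDLᵀ factorisation of A has diagonal entries 27, 56/27, 1/14, 1/2.
So there are 4 positive pivots.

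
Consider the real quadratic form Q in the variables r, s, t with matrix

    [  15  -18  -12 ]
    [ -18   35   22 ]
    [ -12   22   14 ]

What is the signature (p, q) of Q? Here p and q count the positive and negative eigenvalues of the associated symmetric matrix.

(3, 0)

An LDLᵀ factorisation of A has diagonal entries 15, 67/5, 6/67.
So there are 3 positive pivots.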